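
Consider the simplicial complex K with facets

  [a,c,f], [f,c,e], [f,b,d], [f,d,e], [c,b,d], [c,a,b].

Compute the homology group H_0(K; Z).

Order the vertices as a < b < c < d < e < f. Listing each simplex with vertices in this order, K has dimension 2 with simplices:

  0-simplices (6): a, b, c, d, e, f
  1-simplices (12): ab, ac, af, bc, bd, bf, cd, ce, cf, de, df, ef
  2-simplices (6): abc, acf, bcd, bdf, cef, def

so the chain groups are C_0 ≅ Z^6, C_1 ≅ Z^12, C_2 ≅ Z^6.

∂_1: C_1 → C_0 maps an edge to its endpoints' difference, ∂[p,q] = q − p.
The resulting 6×12 matrix has rank 5, and its Smith normal form has invariant factors (1,1,1,1,1).

The boundary map ∂_2: C_2 → C_1 maps a triangle to the signed sum of its edges. For instance
  ∂abc = bc − ac + ab,
  ∂def = ef − df + de.
As a 12×6 matrix over Z this has rank 6, with invariant factors (1,1,1,1,1,1).

Computing H_k = (kernel of ∂_k) / (image of ∂_{k+1}):

  H_0: rank C_0 − rank ∂_1 = 6 − 5 = 1, and the invariant factors of ∂_1 are all 1, so H_0 = Z.

H_0 = Z.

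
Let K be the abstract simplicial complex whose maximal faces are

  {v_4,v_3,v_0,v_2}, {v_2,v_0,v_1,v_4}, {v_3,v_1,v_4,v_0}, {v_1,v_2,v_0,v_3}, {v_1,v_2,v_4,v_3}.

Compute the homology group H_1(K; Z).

H_1 = 0.

Order the vertices as v_0 < v_1 < v_2 < v_3 < v_4. Listing each simplex with vertices in this order, K has dimension 3 with simplices:

  0-simplices (5): [v_0], [v_1], [v_2], [v_3], [v_4]
  1-simplices (10): [v_0,v_1], [v_0,v_2], [v_0,v_3], [v_0,v_4], [v_1,v_2], [v_1,v_3], [v_1,v_4], [v_2,v_3], [v_2,v_4], [v_3,v_4]
  2-simplices (10): [v_0,v_1,v_2], [v_0,v_1,v_3], [v_0,v_1,v_4], [v_0,v_2,v_3], [v_0,v_2,v_4], [v_0,v_3,v_4], [v_1,v_2,v_3], [v_1,v_2,v_4], [v_1,v_3,v_4], [v_2,v_3,v_4]
  3-simplices (5): [v_0,v_1,v_2,v_3], [v_0,v_1,v_2,v_4], [v_0,v_1,v_3,v_4], [v_0,v_2,v_3,v_4], [v_1,v_2,v_3,v_4]

so the chain groups are C_0 ≅ Z^5, C_1 ≅ Z^10, C_2 ≅ Z^10, C_3 ≅ Z^5.

Boundary ∂_1: C_1 → C_0 sends each edge [p,q] (with p < q) to q − p.
As a 5×10 matrix over Z this has rank 4, with invariant factors (1,1,1,1).

The boundary map ∂_2: C_2 → C_1 acts by ∂[p,q,r] = [q,r] − [p,r] + [p,q]. For instance
  ∂[v_0,v_3,v_4] = [v_3,v_4] − [v_0,v_4] + [v_0,v_3],
  ∂[v_1,v_2,v_4] = [v_2,v_4] − [v_1,v_4] + [v_1,v_2].
This gives a 10×10 integer matrix of rank 6; reducing to Smith normal form yields diagonal entries (1,1,1,1,1,1).

∂_3: C_3 → C_2 sends each 3-simplex σ to the alternating sum Σ_i (−1)^i (σ with its i-th vertex removed). For instance
  ∂[v_0,v_2,v_3,v_4] = [v_2,v_3,v_4] − [v_0,v_3,v_4] + [v_0,v_2,v_4] − [v_0,v_2,v_3],
  ∂[v_0,v_1,v_3,v_4] = [v_1,v_3,v_4] − [v_0,v_3,v_4] + [v_0,v_1,v_4] − [v_0,v_1,v_3].
The 10×5 boundary matrix has rank 4 and Smith normal form diag(1,1,1,1).

Now H_k = ker ∂_k / im ∂_{k+1}, so:

  H_1: rank ker ∂_1 − rank ∂_2 = (10 − 4) − 6 = 0, and the invariant factors of ∂_2 are all 1, so H_1 ≅ 0.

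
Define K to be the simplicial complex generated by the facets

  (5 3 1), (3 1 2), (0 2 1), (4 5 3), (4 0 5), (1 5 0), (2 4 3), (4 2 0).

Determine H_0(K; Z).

Order the vertices as 0 < 1 < 2 < 3 < 4 < 5. Listing each simplex with vertices in this order, K has dimension 2 with simplices:

  0-simplices (6): [0], [1], [2], [3], [4], [5]
  1-simplices (12): [0,1], [0,2], [0,4], [0,5], [1,2], [1,3], [1,5], [2,3], [2,4], [3,4], [3,5], [4,5]
  2-simplices (8): [0,1,2], [0,1,5], [0,2,4], [0,4,5], [1,2,3], [1,3,5], [2,3,4], [3,4,5]

Hence C_0 ≅ Z^6, C_1 ≅ Z^12, C_2 ≅ Z^8.

∂_1: C_1 → C_0 is given by ∂[p,q] = [q] − [p]. For instance
  ∂[2,4] = [4] − [2].
This gives a 6×12 integer matrix of rank 5; reducing to Smith normal form yields diagonal entries (1,1,1,1,1).

The boundary map ∂_2: C_2 → C_1 sends each 2-simplex [p,q,r] to [q,r] − [p,r] + [p,q]. For instance
  ∂[1,3,5] = [3,5] − [1,5] + [1,3],
  ∂[1,2,3] = [2,3] − [1,3] + [1,2].
This gives a 12×8 integer matrix of rank 7; reducing to Smith normal form yields diagonal entries (1,1,1,1,1,1,1).

Now H_k = ker ∂_k / im ∂_{k+1}, so:

  H_0: rank C_0 − rank ∂_1 = 6 − 5 = 1, and the invariant factors of ∂_1 are all 1, so H_0 = Z.

H_0 ≅ Z.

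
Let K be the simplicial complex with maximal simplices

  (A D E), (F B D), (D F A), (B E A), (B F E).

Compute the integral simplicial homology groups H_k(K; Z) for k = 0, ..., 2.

H_0 ≅ Z,  H_1 ≅ Z,  H_2 = 0.

Fix the vertex order A < B < D < E < F and write every simplex with vertices in increasing order. Then dim K = 2 and the simplices of K are:

  0-simplices (5): A, B, D, E, F
  1-simplices (10): AB, AD, AE, AF, BD, BE, BF, DE, DF, EF
  2-simplices (5): ABE, ADE, ADF, BDF, BEF

giving chain groups C_0 ≅ Z^5, C_1 ≅ Z^10, C_2 ≅ Z^5.

The boundary map ∂_1: C_1 → C_0 is given by ∂[p,q] = [q] − [p]. For instance
  ∂DF = F − D.
The 5×10 boundary matrix has rank 4 and Smith normal form diag(1,1,1,1).

The boundary map ∂_2: C_2 → C_1 sends each 2-simplex [p,q,r] to [q,r] − [p,r] + [p,q]. For instance
  ∂ABE = BE − AE + AB,
  ∂ADF = DF − AF + AD.
This gives a 10×5 integer matrix of rank 5; reducing to Smith normal form yields diagonal entries (1,1,1,1,1).

Now H_k = ker ∂_k / im ∂_{k+1}, so:

  H_0: rank C_0 − rank ∂_1 = 5 − 4 = 1, and the invariant factors of ∂_1 are all 1, so H_0 = Z.
  H_1: rank ker ∂_1 − rank ∂_2 = (10 − 4) − 5 = 1, and the invariant factors of ∂_2 are all 1, so H_1 = Z.
  H_2: rank ker ∂_2 − rank ∂_3 = (5 − 5) − 0 = 0, and there is no ∂_3, so H_2 = 0.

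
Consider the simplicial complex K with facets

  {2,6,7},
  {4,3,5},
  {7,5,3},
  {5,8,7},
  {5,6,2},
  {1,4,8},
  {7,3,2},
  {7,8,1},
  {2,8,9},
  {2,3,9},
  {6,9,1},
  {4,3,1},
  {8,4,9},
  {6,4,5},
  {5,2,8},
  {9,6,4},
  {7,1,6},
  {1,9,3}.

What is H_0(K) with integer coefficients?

H_0 ≅ Z.

We work with the vertex ordering 1 < 2 < 3 < 4 < 5 < 6 < 7 < 8 < 9. The simplices of K, each written with vertices in increasing order, are:

  0-simplices (9): [1], [2], [3], [4], [5], [6], [7], [8], [9]
  1-simplices (27): (27 of them)
  2-simplices (18): [1,3,4], [1,3,9], [1,4,8], [1,6,7], [1,6,9], [1,7,8], [2,3,7], [2,3,9], [2,5,6], [2,5,8], [2,6,7], [2,8,9], [3,4,5], [3,5,7], [4,5,6], [4,6,9], [4,8,9], [5,7,8]

Hence C_0 ≅ Z^9, C_1 ≅ Z^27, C_2 ≅ Z^18.

∂_1: C_1 → C_0 sends each edge [p,q] (with p < q) to q − p.
This gives a 9×27 integer matrix of rank 8; reducing to Smith normal form yields diagonal entries (1,1,1,1,1,1,1,1).

The boundary map ∂_2: C_2 → C_1 acts by ∂[p,q,r] = [q,r] − [p,r] + [p,q]. For instance
  ∂[1,3,9] = [3,9] − [1,9] + [1,3],
  ∂[2,3,7] = [3,7] − [2,7] + [2,3].
As a 27×18 matrix over Z this has rank 18, with invariant factors (1,1,1,1,1,1,1,1,1,1,1,1,1,1,1,1,1,2).

From H_k ≅ ker(∂_k) / im(∂_{k+1}) we obtain:

  H_0: rank C_0 − rank ∂_1 = 9 − 8 = 1, and the invariant factors of ∂_1 are all 1, so H_0 ≅ Z.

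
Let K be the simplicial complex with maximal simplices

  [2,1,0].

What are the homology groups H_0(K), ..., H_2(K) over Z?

H_0 ≅ Z,  H_1 = 0,  H_2 = 0.

K has 3 vertices, 3 edges, 1 triangle.
rank ∂_0 = 0, rank ∂_1 = 2 ⇒ b_0 = 3 − 0 − 2 = 1; all invariant factors of ∂_1 are 1 so no torsion. So H_0 = Z.
rank ∂_1 = 2, rank ∂_2 = 1 ⇒ b_1 = 3 − 2 − 1 = 0; all invariant factors of ∂_2 are 1 so no torsion. So H_1 = 0.
rank ∂_2 = 1, rank ∂_3 = 0 ⇒ b_2 = 1 − 1 − 0 = 0. So H_2 = 0.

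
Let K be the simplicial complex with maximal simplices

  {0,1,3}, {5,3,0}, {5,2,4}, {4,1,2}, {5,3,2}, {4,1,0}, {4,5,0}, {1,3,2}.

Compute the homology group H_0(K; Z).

Take the total order 0 < 1 < 2 < 3 < 4 < 5 on the vertex set. Then K (dimension 2) consists of the simplices:

  0-simplices (6): [0], [1], [2], [3], [4], [5]
  1-simplices (12): [0,1], [0,3], [0,4], [0,5], [1,2], [1,3], [1,4], [2,3], [2,4], [2,5], [3,5], [4,5]
  2-simplices (8): [0,1,3], [0,1,4], [0,3,5], [0,4,5], [1,2,3], [1,2,4], [2,3,5], [2,4,5]

giving chain groups C_0 ≅ Z^6, C_1 ≅ Z^12, C_2 ≅ Z^8.

Boundary ∂_1: C_1 → C_0 sends each edge [p,q] (with p < q) to q − p.
The 6×12 boundary matrix has rank 5 and Smith normal form diag(1,1,1,1,1).

The boundary map ∂_2: C_2 → C_1 sends each 2-simplex [p,q,r] to [q,r] − [p,r] + [p,q]. For instance
  ∂[1,2,3] = [2,3] − [1,3] + [1,2],
  ∂[0,4,5] = [4,5] − [0,5] + [0,4].
The resulting 12×8 matrix has rank 7, and its Smith normal form has invariant factors (1,1,1,1,1,1,1).

Reading off H_k = ker ∂_k / im ∂_{k+1}:

  H_0: rank C_0 − rank ∂_1 = 6 − 5 = 1, and the invariant factors of ∂_1 are all 1, so H_0 ≅ Z.

(K is a triangulation of the 2-sphere S^2.)

H_0 = Z.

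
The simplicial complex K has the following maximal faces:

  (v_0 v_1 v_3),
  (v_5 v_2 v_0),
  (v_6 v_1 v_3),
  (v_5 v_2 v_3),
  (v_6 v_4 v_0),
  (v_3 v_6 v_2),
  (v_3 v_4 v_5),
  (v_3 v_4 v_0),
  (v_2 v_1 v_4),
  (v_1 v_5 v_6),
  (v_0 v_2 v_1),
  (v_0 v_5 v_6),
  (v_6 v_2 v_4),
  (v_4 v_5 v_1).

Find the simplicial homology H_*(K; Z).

H_0 = Z,  H_1 = Z^2,  H_2 = Z.

Order the vertices as v_0 < v_1 < v_2 < v_3 < v_4 < v_5 < v_6. Listing each simplex with vertices in this order, K has dimension 2 with simplices:

  0-simplices (7): [v_0], [v_1], [v_2], [v_3], [v_4], [v_5], [v_6]
  1-simplices (21): (21 of them)
  2-simplices (14): (14 of them)

giving chain groups C_0 ≅ Z^7, C_1 ≅ Z^21, C_2 ≅ Z^14.

The boundary map ∂_1: C_1 → C_0 maps an edge to its endpoints' difference, ∂[p,q] = q − p.
This gives a 7×21 integer matrix of rank 6; reducing to Smith normal form yields diagonal entries (1,1,1,1,1,1).

∂_2: C_2 → C_1 sends each 2-simplex [p,q,r] to [q,r] − [p,r] + [p,q]. For instance
  ∂[v_0,v_1,v_2] = [v_1,v_2] − [v_0,v_2] + [v_0,v_1],
  ∂[v_1,v_2,v_4] = [v_2,v_4] − [v_1,v_4] + [v_1,v_2].
The resulting 21×14 matrix has rank 13, and its Smith normal form has invariant factors (1,1,1,1,1,1,1,1,1,1,1,1,1).

From H_k ≅ ker(∂_k) / im(∂_{k+1}) we obtain:

  H_0: rank C_0 − rank ∂_1 = 7 − 6 = 1, and the invariant factors of ∂_1 are all 1, so H_0 = Z.
  H_1: rank ker ∂_1 − rank ∂_2 = (21 − 6) − 13 = 2, and the invariant factors of ∂_2 are all 1, so H_1 = Z^2.
  H_2: rank ker ∂_2 − rank ∂_3 = (14 − 13) − 0 = 1, and there is no ∂_3, so H_2 = Z.

(K is a triangulation of the torus T^2.)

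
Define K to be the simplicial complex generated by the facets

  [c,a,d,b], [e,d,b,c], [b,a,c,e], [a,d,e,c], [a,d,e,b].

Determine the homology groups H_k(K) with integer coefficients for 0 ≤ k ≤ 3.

Fix the vertex order a < b < c < d < e and write every simplex with vertices in increasing order. Then dim K = 3 and the simplices of K are:

  0-simplices (5): a, b, c, d, e
  1-simplices (10): ab, ac, ad, ae, bc, bd, be, cd, ce, de
  2-simplices (10): abc, abd, abe, acd, ace, ade, bcd, bce, bde, cde
  3-simplices (5): abcd, abce, abde, acde, bcde

Hence C_0 ≅ Z^5, C_1 ≅ Z^10, C_2 ≅ Z^10, C_3 ≅ Z^5.

The boundary map ∂_1: C_1 → C_0 is given by ∂[p,q] = [q] − [p].
This gives a 5×10 integer matrix of rank 4; reducing to Smith normal form yields diagonal entries (1,1,1,1).

∂_2: C_2 → C_1 sends each 2-simplex [p,q,r] to [q,r] − [p,r] + [p,q]. For instance
  ∂bcd = cd − bd + bc,
  ∂abc = bc − ac + ab.
As a 10×10 matrix over Z this has rank 6, with invariant factors (1,1,1,1,1,1).

The boundary map ∂_3: C_3 → C_2 sends each 3-simplex σ to the alternating sum Σ_i (−1)^i (σ with its i-th vertex removed). For instance
  ∂acde = cde − ade + ace − acd,
  ∂bcde = cde − bde + bce − bcd.
The 10×5 boundary matrix has rank 4 and Smith normal form diag(1,1,1,1).

From H_k ≅ ker(∂_k) / im(∂_{k+1}) we obtain:

  H_0: rank C_0 − rank ∂_1 = 5 − 4 = 1, and the invariant factors of ∂_1 are all 1, so H_0 ≅ Z.
  H_1: rank ker ∂_1 − rank ∂_2 = (10 − 4) − 6 = 0, and the invariant factors of ∂_2 are all 1, so H_1 ≅ 0.
  H_2: rank ker ∂_2 − rank ∂_3 = (10 − 6) − 4 = 0, and the invariant factors of ∂_3 are all 1, so H_2 ≅ 0.
  H_3: rank ker ∂_3 − rank ∂_4 = (5 − 4) − 0 = 1, and there is no ∂_4, so H_3 ≅ Z.

As a check, the Euler characteristic is 5 − 10 + 10 − 5 = 0, which agrees with 1 − 0 + 0 − 1 = 0.

H_0 = Z,  H_1 = 0,  H_2 = 0,  H_3 = Z.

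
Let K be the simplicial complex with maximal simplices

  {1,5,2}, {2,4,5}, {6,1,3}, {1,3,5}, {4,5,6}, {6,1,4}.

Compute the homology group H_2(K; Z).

H_2 ≅ 0.

Take the total order 1 < 2 < 3 < 4 < 5 < 6 on the vertex set. Then K (dimension 2) consists of the simplices:

  0-simplices (6): [1], [2], [3], [4], [5], [6]
  1-simplices (12): [1,2], [1,3], [1,4], [1,5], [1,6], [2,4], [2,5], [3,5], [3,6], [4,5], [4,6], [5,6]
  2-simplices (6): [1,2,5], [1,3,5], [1,3,6], [1,4,6], [2,4,5], [4,5,6]

giving chain groups C_0 ≅ Z^6, C_1 ≅ Z^12, C_2 ≅ Z^6.

Boundary ∂_1: C_1 → C_0 maps an edge to its endpoints' difference, ∂[p,q] = q − p. For instance
  ∂[2,5] = [5] − [2].
The 6×12 boundary matrix has rank 5 and Smith normal form diag(1,1,1,1,1).

Boundary ∂_2: C_2 → C_1 acts by ∂[p,q,r] = [q,r] − [p,r] + [p,q]. For instance
  ∂[1,4,6] = [4,6] − [1,6] + [1,4],
  ∂[1,2,5] = [2,5] − [1,5] + [1,2].
The 12×6 boundary matrix has rank 6 and Smith normal form diag(1,1,1,1,1,1).

Reading off H_k = ker ∂_k / im ∂_{k+1}:

  H_2: rank ker ∂_2 − rank ∂_3 = (6 − 6) − 0 = 0, and there is no ∂_3, so H_2 ≅ 0.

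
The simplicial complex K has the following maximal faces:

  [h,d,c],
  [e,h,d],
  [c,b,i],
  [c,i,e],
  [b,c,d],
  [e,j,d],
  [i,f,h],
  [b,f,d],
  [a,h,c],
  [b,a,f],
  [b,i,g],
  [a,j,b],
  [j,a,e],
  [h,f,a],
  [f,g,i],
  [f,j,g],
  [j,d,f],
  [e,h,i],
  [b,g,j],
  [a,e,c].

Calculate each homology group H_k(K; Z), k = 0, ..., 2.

Fix the vertex order a < b < c < d < e < f < g < h < i < j and write every simplex with vertices in increasing order. Then dim K = 2 and the simplices of K are:

  0-simplices (10): a, b, c, d, e, f, g, h, i, j
  1-simplices (30): ab, ac, ae, af, ah, aj, bc, bd, bf, bg, bi, bj, cd, ce, ch, ci, de, df, dh, dj, eh, ei, ej, fg, fh, fi, fj, gi, gj, hi
  2-simplices (20): abf, abj, ace, ach, aej, afh, bcd, bci, bdf, bgi, bgj, cdh, cei, deh, dej, dfj, ehi, fgi, fgj, fhi

so the chain groups are C_0 ≅ Z^10, C_1 ≅ Z^30, C_2 ≅ Z^20.

The boundary map ∂_1: C_1 → C_0 sends each edge [p,q] (with p < q) to q − p. For instance
  ∂ah = h − a.
As a 10×30 matrix over Z this has rank 9, with invariant factors (1,1,1,1,1,1,1,1,1).

∂_2: C_2 → C_1 sends each 2-simplex [p,q,r] to [q,r] − [p,r] + [p,q]. For instance
  ∂ace = ce − ae + ac,
  ∂aej = ej − aj + ae.
The resulting 30×20 matrix has rank 20, and its Smith normal form has invariant factors (1,1,1,1,1,1,1,1,1,1,1,1,1,1,1,1,1,1,1,2).

Computing H_k = (kernel of ∂_k) / (image of ∂_{k+1}):

  H_0: rank C_0 − rank ∂_1 = 10 − 9 = 1, and the invariant factors of ∂_1 are all 1, so H_0 ≅ Z.
  H_1: rank ker ∂_1 − rank ∂_2 = (30 − 9) − 20 = 1, and ∂_2 has invariant factor 2 > 1, so H_1 ≅ Z ⊕ Z_2.
  H_2: rank ker ∂_2 − rank ∂_3 = (20 − 20) − 0 = 0, and there is no ∂_3, so H_2 ≅ 0.

H_0 = Z,  H_1 = Z ⊕ Z_2,  H_2 = 0.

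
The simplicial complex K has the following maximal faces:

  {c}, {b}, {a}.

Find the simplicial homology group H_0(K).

H_0 = Z^3.

Take the total order a < b < c on the vertex set. Then K (dimension 0) consists of the simplices:

  0-simplices (3): a, b, c

Hence C_0 ≅ Z^3.

From H_k ≅ ker(∂_k) / im(∂_{k+1}) we obtain:

  H_0: rank C_0 − rank ∂_1 = 3 − 0 = 3, and there is no ∂_1, so H_0 = Z^3.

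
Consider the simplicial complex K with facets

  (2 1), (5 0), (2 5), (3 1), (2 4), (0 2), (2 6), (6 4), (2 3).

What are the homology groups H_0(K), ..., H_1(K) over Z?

H_0 ≅ Z,  H_1 ≅ Z^3.

Take the total order 0 < 1 < 2 < 3 < 4 < 5 < 6 on the vertex set. Then K (dimension 1) consists of the simplices:

  0-simplices (7): [0], [1], [2], [3], [4], [5], [6]
  1-simplices (9): [0,2], [0,5], [1,2], [1,3], [2,3], [2,4], [2,5], [2,6], [4,6]

giving chain groups C_0 ≅ Z^7, C_1 ≅ Z^9.

∂_1: C_1 → C_0 is given by ∂[p,q] = [q] − [p].
As a 7×9 matrix over Z this has rank 6, with invariant factors (1,1,1,1,1,1).

Reading off H_k = ker ∂_k / im ∂_{k+1}:

  H_0: rank C_0 − rank ∂_1 = 7 − 6 = 1, and the invariant factors of ∂_1 are all 1, so H_0 = Z.
  H_1: rank ker ∂_1 − rank ∂_2 = (9 − 6) − 0 = 3, and there is no ∂_2, so H_1 = Z^3.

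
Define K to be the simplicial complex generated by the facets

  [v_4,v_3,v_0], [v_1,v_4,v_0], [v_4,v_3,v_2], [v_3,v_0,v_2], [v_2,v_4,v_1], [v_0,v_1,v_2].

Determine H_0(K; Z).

H_0 = Z.

We work with the vertex ordering v_0 < v_1 < v_2 < v_3 < v_4. The simplices of K, each written with vertices in increasing order, are:

  0-simplices (5): [v_0], [v_1], [v_2], [v_3], [v_4]
  1-simplices (9): [v_0,v_1], [v_0,v_2], [v_0,v_3], [v_0,v_4], [v_1,v_2], [v_1,v_4], [v_2,v_3], [v_2,v_4], [v_3,v_4]
  2-simplices (6): [v_0,v_1,v_2], [v_0,v_1,v_4], [v_0,v_2,v_3], [v_0,v_3,v_4], [v_1,v_2,v_4], [v_2,v_3,v_4]

giving chain groups C_0 ≅ Z^5, C_1 ≅ Z^9, C_2 ≅ Z^6.

The boundary map ∂_1: C_1 → C_0 sends each edge [p,q] (with p < q) to q − p.
The 5×9 boundary matrix has rank 4 and Smith normal form diag(1,1,1,1).

∂_2: C_2 → C_1 maps a triangle to the signed sum of its edges. For instance
  ∂[v_0,v_3,v_4] = [v_3,v_4] − [v_0,v_4] + [v_0,v_3],
  ∂[v_0,v_1,v_4] = [v_1,v_4] − [v_0,v_4] + [v_0,v_1].
The resulting 9×6 matrix has rank 5, and its Smith normal form has invariant factors (1,1,1,1,1).

Reading off H_k = ker ∂_k / im ∂_{k+1}:

  H_0: rank C_0 − rank ∂_1 = 5 − 4 = 1, and the invariant factors of ∂_1 are all 1, so H_0 = Z.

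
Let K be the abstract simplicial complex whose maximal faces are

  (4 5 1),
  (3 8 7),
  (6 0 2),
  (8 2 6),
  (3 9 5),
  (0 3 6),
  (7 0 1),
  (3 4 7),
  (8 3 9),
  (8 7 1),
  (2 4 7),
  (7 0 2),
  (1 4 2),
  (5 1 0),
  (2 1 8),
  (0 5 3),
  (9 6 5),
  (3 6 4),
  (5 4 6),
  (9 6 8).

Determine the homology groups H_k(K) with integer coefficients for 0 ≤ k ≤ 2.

We work with the vertex ordering 0 < 1 < 2 < 3 < 4 < 5 < 6 < 7 < 8 < 9. The simplices of K, each written with vertices in increasing order, are:

  0-simplices (10): [0], [1], [2], [3], [4], [5], [6], [7], [8], [9]
  1-simplices (30): (30 of them)
  2-simplices (20): (20 of them)

Hence C_0 ≅ Z^10, C_1 ≅ Z^30, C_2 ≅ Z^20.

The boundary map ∂_1: C_1 → C_0 maps an edge to its endpoints' difference, ∂[p,q] = q − p.
The 10×30 boundary matrix has rank 9 and Smith normal form diag(1,1,1,1,1,1,1,1,1).

Boundary ∂_2: C_2 → C_1 acts by ∂[p,q,r] = [q,r] − [p,r] + [p,q]. For instance
  ∂[1,2,8] = [2,8] − [1,8] + [1,2],
  ∂[5,6,9] = [6,9] − [5,9] + [5,6].
The resulting 30×20 matrix has rank 20, and its Smith normal form has invariant factors (1,1,1,1,1,1,1,1,1,1,1,1,1,1,1,1,1,1,1,2).

Computing H_k = (kernel of ∂_k) / (image of ∂_{k+1}):

  H_0: rank C_0 − rank ∂_1 = 10 − 9 = 1, and the invariant factors of ∂_1 are all 1, so H_0 = Z.
  H_1: rank ker ∂_1 − rank ∂_2 = (30 − 9) − 20 = 1, and ∂_2 has invariant factor 2 > 1, so H_1 = Z × Z/2.
  H_2: rank ker ∂_2 − rank ∂_3 = (20 − 20) − 0 = 0, and there is no ∂_3, so H_2 = 0.

As a check, the Euler characteristic is 10 − 30 + 20 = 0, which agrees with 1 − 1 + 0 = 0.
(K is a triangulation of the Klein bottle.)

H_0 = Z,  H_1 = Z × Z/2,  H_2 = 0.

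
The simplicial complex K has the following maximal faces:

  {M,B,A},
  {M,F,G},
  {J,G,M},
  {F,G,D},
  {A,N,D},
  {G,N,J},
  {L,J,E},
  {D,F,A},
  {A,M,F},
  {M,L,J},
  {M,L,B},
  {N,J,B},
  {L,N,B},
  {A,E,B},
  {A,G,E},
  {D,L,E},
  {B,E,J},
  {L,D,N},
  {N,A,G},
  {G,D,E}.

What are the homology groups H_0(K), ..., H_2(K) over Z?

Fix the vertex order A < B < D < E < F < G < J < L < M < N and write every simplex with vertices in increasing order. Then dim K = 2 and the simplices of K are:

  0-simplices (10): A, B, D, E, F, G, J, L, M, N
  1-simplices (30): AB, AD, AE, AF, AG, AM, AN, BE, BJ, BL, BM, BN, DE, DF, DG, DL, DN, EG, EJ, EL, FG, FM, GJ, GM, GN, JL, JM, JN, LM, LN
  2-simplices (20): ABE, ABM, ADF, ADN, AEG, AFM, AGN, BEJ, BJN, BLM, BLN, DEG, DEL, DFG, DLN, EJL, FGM, GJM, GJN, JLM

so the chain groups are C_0 ≅ Z^10, C_1 ≅ Z^30, C_2 ≅ Z^20.

∂_1: C_1 → C_0 sends each edge [p,q] (with p < q) to q − p.
The 10×30 boundary matrix has rank 9 and Smith normal form diag(1,1,1,1,1,1,1,1,1).

Boundary ∂_2: C_2 → C_1 maps a triangle to the signed sum of its edges. For instance
  ∂AFM = FM − AM + AF,
  ∂BLN = LN − BN + BL.
The resulting 30×20 matrix has rank 20, and its Smith normal form has invariant factors (1,1,1,1,1,1,1,1,1,1,1,1,1,1,1,1,1,1,1,2).

Now H_k = ker ∂_k / im ∂_{k+1}, so:

  H_0: rank C_0 − rank ∂_1 = 10 − 9 = 1, and the invariant factors of ∂_1 are all 1, so H_0 = Z.
  H_1: rank ker ∂_1 − rank ∂_2 = (30 − 9) − 20 = 1, and ∂_2 has invariant factor 2 > 1, so H_1 = Z × Z/2.
  H_2: rank ker ∂_2 − rank ∂_3 = (20 − 20) − 0 = 0, and there is no ∂_3, so H_2 = 0.

As a check, the Euler characteristic is 10 − 30 + 20 = 0, which agrees with 1 − 1 + 0 = 0.

H_0 = Z,  H_1 = Z × Z/2,  H_2 = 0.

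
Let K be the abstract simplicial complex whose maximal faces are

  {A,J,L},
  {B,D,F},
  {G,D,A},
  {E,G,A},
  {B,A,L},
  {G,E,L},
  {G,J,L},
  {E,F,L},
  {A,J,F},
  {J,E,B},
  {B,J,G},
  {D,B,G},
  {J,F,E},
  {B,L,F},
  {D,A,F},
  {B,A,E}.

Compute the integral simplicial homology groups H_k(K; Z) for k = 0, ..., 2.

Take the total order A < B < D < E < F < G < J < L on the vertex set. Then K (dimension 2) consists of the simplices:

  0-simplices (8): A, B, D, E, F, G, J, L
  1-simplices (24): AB, AD, AE, AF, AG, AJ, AL, BD, BE, BF, BG, BJ, BL, DF, DG, EF, EG, EJ, EL, FJ, FL, GJ, GL, JL
  2-simplices (16): ABE, ABL, ADF, ADG, AEG, AFJ, AJL, BDF, BDG, BEJ, BFL, BGJ, EFJ, EFL, EGL, GJL

so the chain groups are C_0 ≅ Z^8, C_1 ≅ Z^24, C_2 ≅ Z^16.

Boundary ∂_1: C_1 → C_0 maps an edge to its endpoints' difference, ∂[p,q] = q − p. For instance
  ∂JL = L − J.
As a 8×24 matrix over Z this has rank 7, with invariant factors (1,1,1,1,1,1,1).

∂_2: C_2 → C_1 maps a triangle to the signed sum of its edges. For instance
  ∂EFL = FL − EL + EF,
  ∂EGL = GL − EL + EG.
The 24×16 boundary matrix has rank 15 and Smith normal form diag(1,1,1,1,1,1,1,1,1,1,1,1,1,1,1).

Computing H_k = (kernel of ∂_k) / (image of ∂_{k+1}):

  H_0: rank C_0 − rank ∂_1 = 8 − 7 = 1, and the invariant factors of ∂_1 are all 1, so H_0 = Z.
  H_1: rank ker ∂_1 − rank ∂_2 = (24 − 7) − 15 = 2, and the invariant factors of ∂_2 are all 1, so H_1 = Z^2.
  H_2: rank ker ∂_2 − rank ∂_3 = (16 − 15) − 0 = 1, and there is no ∂_3, so H_2 = Z.

H_0 ≅ Z,  H_1 ≅ Z^2,  H_2 ≅ Z.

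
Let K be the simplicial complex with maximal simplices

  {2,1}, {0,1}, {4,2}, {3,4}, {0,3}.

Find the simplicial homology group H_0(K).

Take the total order 0 < 1 < 2 < 3 < 4 on the vertex set. Then K (dimension 1) consists of the simplices:

  0-simplices (5): [0], [1], [2], [3], [4]
  1-simplices (5): [0,1], [0,3], [1,2], [2,4], [3,4]

giving chain groups C_0 ≅ Z^5, C_1 ≅ Z^5.

The boundary map ∂_1: C_1 → C_0 sends each edge [p,q] (with p < q) to q − p. For instance
  ∂[3,4] = [4] − [3].
This gives a 5×5 integer matrix of rank 4; reducing to Smith normal form yields diagonal entries (1,1,1,1).

From H_k ≅ ker(∂_k) / im(∂_{k+1}) we obtain:

  H_0: rank C_0 − rank ∂_1 = 5 − 4 = 1, and the invariant factors of ∂_1 are all 1, so H_0 = Z.

H_0 ≅ Z.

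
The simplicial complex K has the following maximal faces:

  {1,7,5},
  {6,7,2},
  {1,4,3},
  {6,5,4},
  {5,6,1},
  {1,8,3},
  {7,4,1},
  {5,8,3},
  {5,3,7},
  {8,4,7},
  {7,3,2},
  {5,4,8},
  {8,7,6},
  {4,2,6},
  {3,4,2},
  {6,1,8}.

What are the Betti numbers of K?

b_0 = 1, b_1 = 2, b_2 = 1.

Order the vertices as 1 < 2 < 3 < 4 < 5 < 6 < 7 < 8. Listing each simplex with vertices in this order, K has dimension 2 with simplices:

  0-simplices (8): [1], [2], [3], [4], [5], [6], [7], [8]
  1-simplices (24): (24 of them)
  2-simplices (16): [1,3,4], [1,3,8], [1,4,7], [1,5,6], [1,5,7], [1,6,8], [2,3,4], [2,3,7], [2,4,6], [2,6,7], [3,5,7], [3,5,8], [4,5,6], [4,5,8], [4,7,8], [6,7,8]

giving chain groups C_0 ≅ Z^8, C_1 ≅ Z^24, C_2 ≅ Z^16.

The boundary map ∂_1: C_1 → C_0 sends each edge [p,q] (with p < q) to q − p. For instance
  ∂[5,8] = [8] − [5].
As a 8×24 matrix over Z this has rank 7, with invariant factors (1,1,1,1,1,1,1).

∂_2: C_2 → C_1 maps a triangle to the signed sum of its edges. For instance
  ∂[1,4,7] = [4,7] − [1,7] + [1,4],
  ∂[1,3,8] = [3,8] − [1,8] + [1,3].
As a 24×16 matrix over Z this has rank 15, with invariant factors (1,1,1,1,1,1,1,1,1,1,1,1,1,1,1).

Computing H_k = (kernel of ∂_k) / (image of ∂_{k+1}):

  H_0: rank C_0 − rank ∂_1 = 8 − 7 = 1, and the invariant factors of ∂_1 are all 1, so H_0 = Z.
  H_1: rank ker ∂_1 − rank ∂_2 = (24 − 7) − 15 = 2, and the invariant factors of ∂_2 are all 1, so H_1 = Z^2.
  H_2: rank ker ∂_2 − rank ∂_3 = (16 − 15) − 0 = 1, and there is no ∂_3, so H_2 = Z.

Hence the Betti numbers are b_0 = 1, b_1 = 2, b_2 = 1.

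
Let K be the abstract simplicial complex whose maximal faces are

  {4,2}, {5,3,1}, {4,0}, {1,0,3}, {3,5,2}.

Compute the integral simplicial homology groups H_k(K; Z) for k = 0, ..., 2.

H_0 ≅ Z,  H_1 ≅ Z,  H_2 = 0.

Fix the vertex order 0 < 1 < 2 < 3 < 4 < 5 and write every simplex with vertices in increasing order. Then dim K = 2 and the simplices of K are:

  0-simplices (6): [0], [1], [2], [3], [4], [5]
  1-simplices (9): [0,1], [0,3], [0,4], [1,3], [1,5], [2,3], [2,4], [2,5], [3,5]
  2-simplices (3): [0,1,3], [1,3,5], [2,3,5]

giving chain groups C_0 ≅ Z^6, C_1 ≅ Z^9, C_2 ≅ Z^3.

The boundary map ∂_1: C_1 → C_0 is given by ∂[p,q] = [q] − [p].
The 6×9 boundary matrix has rank 5 and Smith normal form diag(1,1,1,1,1).

Boundary ∂_2: C_2 → C_1 maps a triangle to the signed sum of its edges. For instance
  ∂[1,3,5] = [3,5] − [1,5] + [1,3],
  ∂[0,1,3] = [1,3] − [0,3] + [0,1].
The 9×3 boundary matrix has rank 3 and Smith normal form diag(1,1,1).

Now H_k = ker ∂_k / im ∂_{k+1}, so:

  H_0: rank C_0 − rank ∂_1 = 6 − 5 = 1, and the invariant factors of ∂_1 are all 1, so H_0 = Z.
  H_1: rank ker ∂_1 − rank ∂_2 = (9 − 5) − 3 = 1, and the invariant factors of ∂_2 are all 1, so H_1 = Z.
  H_2: rank ker ∂_2 − rank ∂_3 = (3 − 3) − 0 = 0, and there is no ∂_3, so H_2 = 0.

As a check, the Euler characteristic is 6 − 9 + 3 = 0, which agrees with 1 − 1 + 0 = 0.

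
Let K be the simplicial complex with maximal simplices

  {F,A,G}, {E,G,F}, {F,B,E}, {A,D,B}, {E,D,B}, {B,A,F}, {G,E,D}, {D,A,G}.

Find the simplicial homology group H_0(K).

We work with the vertex ordering A < B < D < E < F < G. The simplices of K, each written with vertices in increasing order, are:

  0-simplices (6): A, B, D, E, F, G
  1-simplices (12): AB, AD, AF, AG, BD, BE, BF, DE, DG, EF, EG, FG
  2-simplices (8): ABD, ABF, ADG, AFG, BDE, BEF, DEG, EFG

so the chain groups are C_0 ≅ Z^6, C_1 ≅ Z^12, C_2 ≅ Z^8.

The boundary map ∂_1: C_1 → C_0 sends each edge [p,q] (with p < q) to q − p. For instance
  ∂BF = F − B.
As a 6×12 matrix over Z this has rank 5, with invariant factors (1,1,1,1,1).

∂_2: C_2 → C_1 maps a triangle to the signed sum of its edges. For instance
  ∂ABF = BF − AF + AB,
  ∂EFG = FG − EG + EF.
The 12×8 boundary matrix has rank 7 and Smith normal form diag(1,1,1,1,1,1,1).

From H_k ≅ ker(∂_k) / im(∂_{k+1}) we obtain:

  H_0: rank C_0 − rank ∂_1 = 6 − 5 = 1, and the invariant factors of ∂_1 are all 1, so H_0 = Z.

H_0 = Z.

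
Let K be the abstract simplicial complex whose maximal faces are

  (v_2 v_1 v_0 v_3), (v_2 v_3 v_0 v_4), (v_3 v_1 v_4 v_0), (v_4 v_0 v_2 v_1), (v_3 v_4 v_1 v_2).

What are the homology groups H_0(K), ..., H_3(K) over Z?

H_0 ≅ Z,  H_1 = 0,  H_2 = 0,  H_3 ≅ Z.

K has 5 vertices, 10 edges, 10 triangles, 5 3-simplices.
rank ∂_0 = 0, rank ∂_1 = 4 ⇒ b_0 = 5 − 0 − 4 = 1; all invariant factors of ∂_1 are 1 so no torsion. So H_0 = Z.
rank ∂_1 = 4, rank ∂_2 = 6 ⇒ b_1 = 10 − 4 − 6 = 0; all invariant factors of ∂_2 are 1 so no torsion. So H_1 = 0.
rank ∂_2 = 6, rank ∂_3 = 4 ⇒ b_2 = 10 − 6 − 4 = 0; all invariant factors of ∂_3 are 1 so no torsion. So H_2 = 0.
rank ∂_3 = 4, rank ∂_4 = 0 ⇒ b_3 = 5 − 4 − 0 = 1. So H_3 = Z.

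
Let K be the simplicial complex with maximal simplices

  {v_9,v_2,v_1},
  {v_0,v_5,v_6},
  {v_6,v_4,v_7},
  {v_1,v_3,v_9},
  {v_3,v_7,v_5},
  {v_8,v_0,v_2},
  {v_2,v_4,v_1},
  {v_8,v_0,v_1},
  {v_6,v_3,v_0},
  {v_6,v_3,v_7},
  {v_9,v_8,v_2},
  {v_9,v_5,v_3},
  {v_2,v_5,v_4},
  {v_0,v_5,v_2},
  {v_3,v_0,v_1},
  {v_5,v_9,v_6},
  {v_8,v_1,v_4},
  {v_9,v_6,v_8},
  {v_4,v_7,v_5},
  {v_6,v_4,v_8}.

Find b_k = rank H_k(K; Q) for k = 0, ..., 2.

b_0 = 1, b_1 = 1, b_2 = 0.

We work with the vertex ordering v_0 < v_1 < v_2 < v_3 < v_4 < v_5 < v_6 < v_7 < v_8 < v_9. The simplices of K, each written with vertices in increasing order, are:

  0-simplices (10): [v_0], [v_1], [v_2], [v_3], [v_4], [v_5], [v_6], [v_7], [v_8], [v_9]
  1-simplices (30): (30 of them)
  2-simplices (20): (20 of them)

so the chain groups are C_0 ≅ Z^10, C_1 ≅ Z^30, C_2 ≅ Z^20.

∂_1: C_1 → C_0 maps an edge to its endpoints' difference, ∂[p,q] = q − p. For instance
  ∂[v_3,v_5] = [v_5] − [v_3].
The resulting 10×30 matrix has rank 9, and its Smith normal form has invariant factors (1,1,1,1,1,1,1,1,1).

∂_2: C_2 → C_1 acts by ∂[p,q,r] = [q,r] − [p,r] + [p,q]. For instance
  ∂[v_0,v_5,v_6] = [v_5,v_6] − [v_0,v_6] + [v_0,v_5],
  ∂[v_0,v_2,v_5] = [v_2,v_5] − [v_0,v_5] + [v_0,v_2].
This gives a 30×20 integer matrix of rank 20; reducing to Smith normal form yields diagonal entries (1,1,1,1,1,1,1,1,1,1,1,1,1,1,1,1,1,1,1,2).

Reading off H_k = ker ∂_k / im ∂_{k+1}:

  H_0: rank C_0 − rank ∂_1 = 10 − 9 = 1, and the invariant factors of ∂_1 are all 1, so H_0 = Z.
  H_1: rank ker ∂_1 − rank ∂_2 = (30 − 9) − 20 = 1, and ∂_2 has invariant factor 2 > 1, so H_1 = Z ⊕ Z/2.
  H_2: rank ker ∂_2 − rank ∂_3 = (20 − 20) − 0 = 0, and there is no ∂_3, so H_2 = 0.

(K is a triangulation of the Klein bottle.)

Hence the Betti numbers are b_0 = 1, b_1 = 1, b_2 = 0.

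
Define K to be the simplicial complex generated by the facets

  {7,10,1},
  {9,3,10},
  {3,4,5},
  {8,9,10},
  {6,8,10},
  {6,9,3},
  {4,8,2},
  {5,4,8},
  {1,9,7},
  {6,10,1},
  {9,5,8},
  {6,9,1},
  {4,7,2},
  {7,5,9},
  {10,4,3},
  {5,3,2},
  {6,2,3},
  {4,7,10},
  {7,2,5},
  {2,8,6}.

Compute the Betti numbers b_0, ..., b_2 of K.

Order the vertices as 1 < 2 < 3 < 4 < 5 < 6 < 7 < 8 < 9 < 10. Listing each simplex with vertices in this order, K has dimension 2 with simplices:

  0-simplices (10): [1], [2], [3], [4], [5], [6], [7], [8], [9], [10]
  1-simplices (30): (30 of them)
  2-simplices (20): (20 of them)

giving chain groups C_0 ≅ Z^10, C_1 ≅ Z^30, C_2 ≅ Z^20.

∂_1: C_1 → C_0 maps an edge to its endpoints' difference, ∂[p,q] = q − p. For instance
  ∂[5,9] = [9] − [5].
This gives a 10×30 integer matrix of rank 9; reducing to Smith normal form yields diagonal entries (1,1,1,1,1,1,1,1,1).

∂_2: C_2 → C_1 sends each 2-simplex [p,q,r] to [q,r] − [p,r] + [p,q]. For instance
  ∂[1,7,9] = [7,9] − [1,9] + [1,7],
  ∂[1,7,10] = [7,10] − [1,10] + [1,7].
This gives a 30×20 integer matrix of rank 20; reducing to Smith normal form yields diagonal entries (1,1,1,1,1,1,1,1,1,1,1,1,1,1,1,1,1,1,1,2).

Reading off H_k = ker ∂_k / im ∂_{k+1}:

  H_0: rank C_0 − rank ∂_1 = 10 − 9 = 1, and the invariant factors of ∂_1 are all 1, so H_0 ≅ Z.
  H_1: rank ker ∂_1 − rank ∂_2 = (30 − 9) − 20 = 1, and ∂_2 has invariant factor 2 > 1, so H_1 ≅ Z × Z/2.
  H_2: rank ker ∂_2 − rank ∂_3 = (20 − 20) − 0 = 0, and there is no ∂_3, so H_2 ≅ 0.

Hence the Betti numbers are b_0 = 1, b_1 = 1, b_2 = 0.

b_0 = 1, b_1 = 1, b_2 = 0.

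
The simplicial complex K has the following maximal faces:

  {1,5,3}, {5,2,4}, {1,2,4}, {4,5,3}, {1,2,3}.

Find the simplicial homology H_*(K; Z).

H_0 = Z,  H_1 = Z,  H_2 = 0.

We work with the vertex ordering 1 < 2 < 3 < 4 < 5. The simplices of K, each written with vertices in increasing order, are:

  0-simplices (5): [1], [2], [3], [4], [5]
  1-simplices (10): [1,2], [1,3], [1,4], [1,5], [2,3], [2,4], [2,5], [3,4], [3,5], [4,5]
  2-simplices (5): [1,2,3], [1,2,4], [1,3,5], [2,4,5], [3,4,5]

Hence C_0 ≅ Z^5, C_1 ≅ Z^10, C_2 ≅ Z^5.

The boundary map ∂_1: C_1 → C_0 is given by ∂[p,q] = [q] − [p].
The resulting 5×10 matrix has rank 4, and its Smith normal form has invariant factors (1,1,1,1).

Boundary ∂_2: C_2 → C_1 sends each 2-simplex [p,q,r] to [q,r] − [p,r] + [p,q]. For instance
  ∂[3,4,5] = [4,5] − [3,5] + [3,4],
  ∂[1,2,3] = [2,3] − [1,3] + [1,2].
The 10×5 boundary matrix has rank 5 and Smith normal form diag(1,1,1,1,1).

Reading off H_k = ker ∂_k / im ∂_{k+1}:

  H_0: rank C_0 − rank ∂_1 = 5 − 4 = 1, and the invariant factors of ∂_1 are all 1, so H_0 ≅ Z.
  H_1: rank ker ∂_1 − rank ∂_2 = (10 − 4) − 5 = 1, and the invariant factors of ∂_2 are all 1, so H_1 ≅ Z.
  H_2: rank ker ∂_2 − rank ∂_3 = (5 − 5) − 0 = 0, and there is no ∂_3, so H_2 ≅ 0.

As a check, the Euler characteristic is 5 − 10 + 5 = 0, which agrees with 1 − 1 + 0 = 0.
(K is a triangulation of the Möbius band.)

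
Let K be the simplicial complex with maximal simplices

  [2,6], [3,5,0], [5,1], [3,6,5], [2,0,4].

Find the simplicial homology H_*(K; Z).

K has 7 vertices, 10 edges, 3 triangles.
rank ∂_0 = 0, rank ∂_1 = 6 ⇒ b_0 = 7 − 0 − 6 = 1; all invariant factors of ∂_1 are 1 so no torsion. So H_0 = Z.
rank ∂_1 = 6, rank ∂_2 = 3 ⇒ b_1 = 10 − 6 − 3 = 1; all invariant factors of ∂_2 are 1 so no torsion. So H_1 = Z.
rank ∂_2 = 3, rank ∂_3 = 0 ⇒ b_2 = 3 − 3 − 0 = 0. So H_2 = 0.

H_0 = Z,  H_1 = Z,  H_2 = 0.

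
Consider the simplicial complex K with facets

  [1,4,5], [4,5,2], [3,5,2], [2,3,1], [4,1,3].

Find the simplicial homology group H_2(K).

H_2 ≅ 0.

K has 5 vertices, 10 edges, 5 triangles.
rank ∂_2 = 5, rank ∂_3 = 0 ⇒ b_2 = 5 − 5 − 0 = 0. So H_2 ≅ 0.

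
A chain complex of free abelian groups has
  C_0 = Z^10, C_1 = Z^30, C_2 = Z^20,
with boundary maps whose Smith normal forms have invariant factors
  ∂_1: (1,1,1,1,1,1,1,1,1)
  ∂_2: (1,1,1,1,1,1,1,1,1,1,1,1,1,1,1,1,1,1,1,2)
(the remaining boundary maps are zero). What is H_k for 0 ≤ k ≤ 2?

H_0 = Z,  H_1 = Z ⊕ Z/2Z,  H_2 = 0.

H_0: b_0 = 10 − 0 − 9 = 1; torsion from ∂_1 factors > 1: none. So H_0 = Z.
H_1: b_1 = 30 − 9 − 20 = 1; torsion from ∂_2 factors > 1: [2]. So H_1 = Z ⊕ Z/2Z.
H_2: b_2 = 20 − 20 − 0 = 0; torsion from ∂_3 factors > 1: none. So H_2 = 0.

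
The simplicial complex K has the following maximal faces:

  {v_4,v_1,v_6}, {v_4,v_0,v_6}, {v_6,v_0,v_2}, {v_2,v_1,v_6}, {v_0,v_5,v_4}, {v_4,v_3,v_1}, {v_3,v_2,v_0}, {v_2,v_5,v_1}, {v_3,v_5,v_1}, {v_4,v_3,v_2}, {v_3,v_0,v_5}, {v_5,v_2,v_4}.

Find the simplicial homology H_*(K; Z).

H_0 ≅ Z,  H_1 ≅ Z/2,  H_2 = 0.

Take the total order v_0 < v_1 < v_2 < v_3 < v_4 < v_5 < v_6 on the vertex set. Then K (dimension 2) consists of the simplices:

  0-simplices (7): [v_0], [v_1], [v_2], [v_3], [v_4], [v_5], [v_6]
  1-simplices (18): (18 of them)
  2-simplices (12): (12 of them)

so the chain groups are C_0 ≅ Z^7, C_1 ≅ Z^18, C_2 ≅ Z^12.

The boundary map ∂_1: C_1 → C_0 maps an edge to its endpoints' difference, ∂[p,q] = q − p. For instance
  ∂[v_1,v_4] = [v_4] − [v_1].
The resulting 7×18 matrix has rank 6, and its Smith normal form has invariant factors (1,1,1,1,1,1).

The boundary map ∂_2: C_2 → C_1 acts by ∂[p,q,r] = [q,r] − [p,r] + [p,q]. For instance
  ∂[v_0,v_4,v_6] = [v_4,v_6] − [v_0,v_6] + [v_0,v_4],
  ∂[v_1,v_2,v_6] = [v_2,v_6] − [v_1,v_6] + [v_1,v_2].
The resulting 18×12 matrix has rank 12, and its Smith normal form has invariant factors (1,1,1,1,1,1,1,1,1,1,1,2).

From H_k ≅ ker(∂_k) / im(∂_{k+1}) we obtain:

  H_0: rank C_0 − rank ∂_1 = 7 − 6 = 1, and the invariant factors of ∂_1 are all 1, so H_0 ≅ Z.
  H_1: rank ker ∂_1 − rank ∂_2 = (18 − 6) − 12 = 0, and ∂_2 has invariant factor 2 > 1, so H_1 ≅ Z/2.
  H_2: rank ker ∂_2 − rank ∂_3 = (12 − 12) − 0 = 0, and there is no ∂_3, so H_2 ≅ 0.

(K is a triangulation of the real projective plane RP^2.)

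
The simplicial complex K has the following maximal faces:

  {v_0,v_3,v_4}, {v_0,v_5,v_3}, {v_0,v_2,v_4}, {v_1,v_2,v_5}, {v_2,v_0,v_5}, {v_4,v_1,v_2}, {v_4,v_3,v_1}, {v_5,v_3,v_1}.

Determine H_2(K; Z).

Fix the vertex order v_0 < v_1 < v_2 < v_3 < v_4 < v_5 and write every simplex with vertices in increasing order. Then dim K = 2 and the simplices of K are:

  0-simplices (6): [v_0], [v_1], [v_2], [v_3], [v_4], [v_5]
  1-simplices (12): [v_0,v_2], [v_0,v_3], [v_0,v_4], [v_0,v_5], [v_1,v_2], [v_1,v_3], [v_1,v_4], [v_1,v_5], [v_2,v_4], [v_2,v_5], [v_3,v_4], [v_3,v_5]
  2-simplices (8): [v_0,v_2,v_4], [v_0,v_2,v_5], [v_0,v_3,v_4], [v_0,v_3,v_5], [v_1,v_2,v_4], [v_1,v_2,v_5], [v_1,v_3,v_4], [v_1,v_3,v_5]

so the chain groups are C_0 ≅ Z^6, C_1 ≅ Z^12, C_2 ≅ Z^8.

∂_1: C_1 → C_0 is given by ∂[p,q] = [q] − [p].
As a 6×12 matrix over Z this has rank 5, with invariant factors (1,1,1,1,1).

Boundary ∂_2: C_2 → C_1 acts by ∂[p,q,r] = [q,r] − [p,r] + [p,q]. For instance
  ∂[v_0,v_3,v_4] = [v_3,v_4] − [v_0,v_4] + [v_0,v_3],
  ∂[v_1,v_3,v_4] = [v_3,v_4] − [v_1,v_4] + [v_1,v_3].
This gives a 12×8 integer matrix of rank 7; reducing to Smith normal form yields diagonal entries (1,1,1,1,1,1,1).

Reading off H_k = ker ∂_k / im ∂_{k+1}:

  H_2: rank ker ∂_2 − rank ∂_3 = (8 − 7) − 0 = 1, and there is no ∂_3, so H_2 ≅ Z.

H_2 ≅ Z.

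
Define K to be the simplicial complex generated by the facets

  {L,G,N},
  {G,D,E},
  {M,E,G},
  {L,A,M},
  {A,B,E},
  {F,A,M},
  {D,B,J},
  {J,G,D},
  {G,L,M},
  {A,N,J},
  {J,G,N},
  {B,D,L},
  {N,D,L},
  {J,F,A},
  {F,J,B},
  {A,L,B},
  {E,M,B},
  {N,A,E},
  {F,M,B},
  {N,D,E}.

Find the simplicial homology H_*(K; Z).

H_0 ≅ Z,  H_1 ≅ Z × Z/2,  H_2 = 0.

K has 10 vertices, 30 edges, 20 triangles.
rank ∂_0 = 0, rank ∂_1 = 9 ⇒ b_0 = 10 − 0 − 9 = 1; all invariant factors of ∂_1 are 1 so no torsion. So H_0 = Z.
rank ∂_1 = 9, rank ∂_2 = 20 ⇒ b_1 = 30 − 9 − 20 = 1; ∂_2 has invariant factor(s) [2] giving torsion. So H_1 = Z × Z/2.
rank ∂_2 = 20, rank ∂_3 = 0 ⇒ b_2 = 20 − 20 − 0 = 0. So H_2 = 0.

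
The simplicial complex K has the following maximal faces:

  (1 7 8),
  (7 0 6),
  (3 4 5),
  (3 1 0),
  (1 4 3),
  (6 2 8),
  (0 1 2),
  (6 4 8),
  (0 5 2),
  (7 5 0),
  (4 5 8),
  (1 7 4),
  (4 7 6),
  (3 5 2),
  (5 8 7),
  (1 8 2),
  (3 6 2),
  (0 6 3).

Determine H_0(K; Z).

Take the total order 0 < 1 < 2 < 3 < 4 < 5 < 6 < 7 < 8 on the vertex set. Then K (dimension 2) consists of the simplices:

  0-simplices (9): [0], [1], [2], [3], [4], [5], [6], [7], [8]
  1-simplices (27): (27 of them)
  2-simplices (18): [0,1,2], [0,1,3], [0,2,5], [0,3,6], [0,5,7], [0,6,7], [1,2,8], [1,3,4], [1,4,7], [1,7,8], [2,3,5], [2,3,6], [2,6,8], [3,4,5], [4,5,8], [4,6,7], [4,6,8], [5,7,8]

Hence C_0 ≅ Z^9, C_1 ≅ Z^27, C_2 ≅ Z^18.

The boundary map ∂_1: C_1 → C_0 maps an edge to its endpoints' difference, ∂[p,q] = q − p.
As a 9×27 matrix over Z this has rank 8, with invariant factors (1,1,1,1,1,1,1,1).

∂_2: C_2 → C_1 maps a triangle to the signed sum of its edges. For instance
  ∂[4,5,8] = [5,8] − [4,8] + [4,5],
  ∂[1,4,7] = [4,7] − [1,7] + [1,4].
The 27×18 boundary matrix has rank 18 and Smith normal form diag(1,1,1,1,1,1,1,1,1,1,1,1,1,1,1,1,1,2).

Now H_k = ker ∂_k / im ∂_{k+1}, so:

  H_0: rank C_0 − rank ∂_1 = 9 − 8 = 1, and the invariant factors of ∂_1 are all 1, so H_0 ≅ Z.

H_0 ≅ Z.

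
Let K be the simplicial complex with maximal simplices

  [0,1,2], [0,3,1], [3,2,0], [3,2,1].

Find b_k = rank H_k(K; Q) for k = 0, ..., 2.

Take the total order 0 < 1 < 2 < 3 on the vertex set. Then K (dimension 2) consists of the simplices:

  0-simplices (4): [0], [1], [2], [3]
  1-simplices (6): [0,1], [0,2], [0,3], [1,2], [1,3], [2,3]
  2-simplices (4): [0,1,2], [0,1,3], [0,2,3], [1,2,3]

so the chain groups are C_0 ≅ Z^4, C_1 ≅ Z^6, C_2 ≅ Z^4.

The boundary map ∂_1: C_1 → C_0 maps an edge to its endpoints' difference, ∂[p,q] = q − p. For instance
  ∂[1,2] = [2] − [1].
As a 4×6 matrix over Z this has rank 3, with invariant factors (1,1,1).

∂_2: C_2 → C_1 acts by ∂[p,q,r] = [q,r] − [p,r] + [p,q]. For instance
  ∂[0,1,3] = [1,3] − [0,3] + [0,1],
  ∂[0,2,3] = [2,3] − [0,3] + [0,2].
As a 6×4 matrix over Z this has rank 3, with invariant factors (1,1,1).

From H_k ≅ ker(∂_k) / im(∂_{k+1}) we obtain:

  H_0: rank C_0 − rank ∂_1 = 4 − 3 = 1, and the invariant factors of ∂_1 are all 1, so H_0 ≅ Z.
  H_1: rank ker ∂_1 − rank ∂_2 = (6 − 3) − 3 = 0, and the invariant factors of ∂_2 are all 1, so H_1 ≅ 0.
  H_2: rank ker ∂_2 − rank ∂_3 = (4 − 3) − 0 = 1, and there is no ∂_3, so H_2 ≅ Z.

Hence the Betti numbers are b_0 = 1, b_1 = 0, b_2 = 1.

b_0 = 1, b_1 = 0, b_2 = 1.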